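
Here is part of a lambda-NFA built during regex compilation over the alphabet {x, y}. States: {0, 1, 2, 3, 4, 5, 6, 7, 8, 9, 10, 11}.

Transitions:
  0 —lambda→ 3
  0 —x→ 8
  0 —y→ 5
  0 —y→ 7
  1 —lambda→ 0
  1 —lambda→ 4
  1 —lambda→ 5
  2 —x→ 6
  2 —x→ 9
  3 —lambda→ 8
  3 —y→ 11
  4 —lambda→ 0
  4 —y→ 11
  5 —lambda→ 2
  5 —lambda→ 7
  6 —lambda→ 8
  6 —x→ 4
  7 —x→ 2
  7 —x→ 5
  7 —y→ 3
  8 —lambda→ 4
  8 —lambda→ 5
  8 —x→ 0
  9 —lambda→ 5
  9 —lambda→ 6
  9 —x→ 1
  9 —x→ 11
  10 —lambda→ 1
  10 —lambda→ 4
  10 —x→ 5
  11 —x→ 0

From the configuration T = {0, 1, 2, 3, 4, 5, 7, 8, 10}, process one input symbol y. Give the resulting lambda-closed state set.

0 on y → {5, 7}.
3 on y → {11}.
4 on y → {11}.
7 on y → {3}.
No y-transition from 1, 2, 5, 8, 10.
Union after reading y: {3, 5, 7, 11}.
Now take the lambda-closure:
From 3 via lambda: add 8.
From 5 via lambda: add 2.
From 8 via lambda: add 4.
From 4 via lambda: add 0.
No new states can be added; the closed set is {0, 2, 3, 4, 5, 7, 8, 11}.

{0, 2, 3, 4, 5, 7, 8, 11}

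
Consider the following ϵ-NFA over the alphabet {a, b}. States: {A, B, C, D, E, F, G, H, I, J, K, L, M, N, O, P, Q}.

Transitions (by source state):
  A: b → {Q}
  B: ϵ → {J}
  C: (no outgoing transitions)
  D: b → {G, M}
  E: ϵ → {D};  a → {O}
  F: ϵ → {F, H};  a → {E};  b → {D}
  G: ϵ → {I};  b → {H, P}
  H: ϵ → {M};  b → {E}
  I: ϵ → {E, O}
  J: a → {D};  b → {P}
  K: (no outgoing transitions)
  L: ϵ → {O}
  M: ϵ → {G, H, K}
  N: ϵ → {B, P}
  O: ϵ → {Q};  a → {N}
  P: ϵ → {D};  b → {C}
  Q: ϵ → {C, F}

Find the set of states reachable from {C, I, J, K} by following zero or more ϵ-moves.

{C, D, E, F, G, H, I, J, K, M, O, Q}

Start with {C, I, J, K}.
From I via ϵ: add E, O.
From E via ϵ: add D.
From O via ϵ: add Q.
From Q via ϵ: add F.
From F via ϵ: add H.
From H via ϵ: add M.
From M via ϵ: add G.
No new states can be added; the closed set is {C, D, E, F, G, H, I, J, K, M, O, Q}.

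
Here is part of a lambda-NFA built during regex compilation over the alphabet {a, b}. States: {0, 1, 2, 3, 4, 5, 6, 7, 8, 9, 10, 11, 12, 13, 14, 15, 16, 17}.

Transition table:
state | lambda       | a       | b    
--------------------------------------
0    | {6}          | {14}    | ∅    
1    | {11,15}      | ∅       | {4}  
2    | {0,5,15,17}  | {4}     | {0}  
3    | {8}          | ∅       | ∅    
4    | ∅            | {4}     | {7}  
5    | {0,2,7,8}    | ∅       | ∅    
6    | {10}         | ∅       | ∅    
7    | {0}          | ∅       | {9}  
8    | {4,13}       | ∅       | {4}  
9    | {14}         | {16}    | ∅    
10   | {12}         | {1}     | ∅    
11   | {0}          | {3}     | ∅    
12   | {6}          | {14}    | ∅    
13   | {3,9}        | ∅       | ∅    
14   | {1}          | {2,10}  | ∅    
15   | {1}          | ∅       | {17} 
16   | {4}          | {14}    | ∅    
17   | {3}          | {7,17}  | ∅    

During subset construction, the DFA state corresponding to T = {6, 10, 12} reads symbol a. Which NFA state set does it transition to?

{0, 1, 6, 10, 11, 12, 14, 15}

10 on a → {1}.
12 on a → {14}.
No a-transition from 6.
Union after reading a: {1, 14}.
Now take the lambda-closure:
From 1 via lambda: add 11, 15.
From 11 via lambda: add 0.
From 0 via lambda: add 6.
From 6 via lambda: add 10.
From 10 via lambda: add 12.
No new states can be added; the closed set is {0, 1, 6, 10, 11, 12, 14, 15}.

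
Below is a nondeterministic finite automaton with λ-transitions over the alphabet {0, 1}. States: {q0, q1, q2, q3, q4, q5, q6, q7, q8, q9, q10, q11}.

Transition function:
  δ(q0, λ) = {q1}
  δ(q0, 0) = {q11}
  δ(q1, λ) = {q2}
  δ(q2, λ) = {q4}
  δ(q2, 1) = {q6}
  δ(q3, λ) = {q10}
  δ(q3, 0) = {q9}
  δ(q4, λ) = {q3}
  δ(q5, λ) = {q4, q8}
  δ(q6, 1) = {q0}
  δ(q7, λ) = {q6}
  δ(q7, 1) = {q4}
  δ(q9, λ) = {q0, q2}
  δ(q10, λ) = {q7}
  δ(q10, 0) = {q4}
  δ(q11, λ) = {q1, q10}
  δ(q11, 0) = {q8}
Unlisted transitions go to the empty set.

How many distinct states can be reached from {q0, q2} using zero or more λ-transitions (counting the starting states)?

8

Start with {q0, q2}.
From q0 via λ: add q1.
From q2 via λ: add q4.
From q4 via λ: add q3.
From q3 via λ: add q10.
From q10 via λ: add q7.
From q7 via λ: add q6.
λ-closure = {q0, q1, q2, q3, q4, q6, q7, q10}, which has 8 states.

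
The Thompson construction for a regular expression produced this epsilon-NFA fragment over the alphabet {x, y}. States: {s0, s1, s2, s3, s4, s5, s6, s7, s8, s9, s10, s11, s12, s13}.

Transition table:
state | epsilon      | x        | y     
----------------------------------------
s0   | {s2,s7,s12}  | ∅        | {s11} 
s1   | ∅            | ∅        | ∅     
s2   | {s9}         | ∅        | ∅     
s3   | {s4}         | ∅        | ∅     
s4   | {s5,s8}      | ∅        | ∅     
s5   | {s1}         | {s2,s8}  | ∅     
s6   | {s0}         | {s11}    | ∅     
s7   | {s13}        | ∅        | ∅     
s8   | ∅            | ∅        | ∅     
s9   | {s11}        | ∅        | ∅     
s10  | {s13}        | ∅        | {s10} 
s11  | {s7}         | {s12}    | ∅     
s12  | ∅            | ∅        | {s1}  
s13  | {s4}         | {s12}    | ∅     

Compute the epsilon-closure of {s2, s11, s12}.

Start with {s2, s11, s12}.
From s2 via epsilon: add s9.
From s11 via epsilon: add s7.
From s7 via epsilon: add s13.
From s13 via epsilon: add s4.
From s4 via epsilon: add s5, s8.
From s5 via epsilon: add s1.
No new states can be added; the closed set is {s1, s2, s4, s5, s7, s8, s9, s11, s12, s13}.

{s1, s2, s4, s5, s7, s8, s9, s11, s12, s13}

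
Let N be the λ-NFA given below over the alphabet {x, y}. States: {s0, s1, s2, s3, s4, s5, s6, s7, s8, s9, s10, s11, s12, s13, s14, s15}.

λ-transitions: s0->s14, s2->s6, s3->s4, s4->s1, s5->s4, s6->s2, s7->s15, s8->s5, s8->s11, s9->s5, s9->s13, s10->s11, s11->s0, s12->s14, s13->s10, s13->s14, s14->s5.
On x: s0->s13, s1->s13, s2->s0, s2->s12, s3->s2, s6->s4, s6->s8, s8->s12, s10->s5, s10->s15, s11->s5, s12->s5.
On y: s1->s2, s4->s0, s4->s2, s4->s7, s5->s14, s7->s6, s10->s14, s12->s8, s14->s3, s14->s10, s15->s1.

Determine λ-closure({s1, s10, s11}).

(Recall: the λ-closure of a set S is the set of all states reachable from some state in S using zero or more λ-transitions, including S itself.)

Start with {s1, s10, s11}.
From s11 via λ: add s0.
From s0 via λ: add s14.
From s14 via λ: add s5.
From s5 via λ: add s4.
No new states can be added; the closed set is {s0, s1, s4, s5, s10, s11, s14}.

{s0, s1, s4, s5, s10, s11, s14}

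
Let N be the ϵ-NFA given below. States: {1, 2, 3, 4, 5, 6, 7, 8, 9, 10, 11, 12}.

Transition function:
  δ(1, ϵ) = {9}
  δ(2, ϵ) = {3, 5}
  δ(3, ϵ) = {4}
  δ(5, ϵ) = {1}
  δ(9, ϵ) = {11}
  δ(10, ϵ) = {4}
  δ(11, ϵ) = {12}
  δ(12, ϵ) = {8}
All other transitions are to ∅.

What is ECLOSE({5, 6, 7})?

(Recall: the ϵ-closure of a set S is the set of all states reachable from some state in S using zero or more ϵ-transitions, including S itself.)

{1, 5, 6, 7, 8, 9, 11, 12}

Start with {5, 6, 7}.
From 5 via ϵ: add 1.
From 1 via ϵ: add 9.
From 9 via ϵ: add 11.
From 11 via ϵ: add 12.
From 12 via ϵ: add 8.
No new states can be added; the closed set is {1, 5, 6, 7, 8, 9, 11, 12}.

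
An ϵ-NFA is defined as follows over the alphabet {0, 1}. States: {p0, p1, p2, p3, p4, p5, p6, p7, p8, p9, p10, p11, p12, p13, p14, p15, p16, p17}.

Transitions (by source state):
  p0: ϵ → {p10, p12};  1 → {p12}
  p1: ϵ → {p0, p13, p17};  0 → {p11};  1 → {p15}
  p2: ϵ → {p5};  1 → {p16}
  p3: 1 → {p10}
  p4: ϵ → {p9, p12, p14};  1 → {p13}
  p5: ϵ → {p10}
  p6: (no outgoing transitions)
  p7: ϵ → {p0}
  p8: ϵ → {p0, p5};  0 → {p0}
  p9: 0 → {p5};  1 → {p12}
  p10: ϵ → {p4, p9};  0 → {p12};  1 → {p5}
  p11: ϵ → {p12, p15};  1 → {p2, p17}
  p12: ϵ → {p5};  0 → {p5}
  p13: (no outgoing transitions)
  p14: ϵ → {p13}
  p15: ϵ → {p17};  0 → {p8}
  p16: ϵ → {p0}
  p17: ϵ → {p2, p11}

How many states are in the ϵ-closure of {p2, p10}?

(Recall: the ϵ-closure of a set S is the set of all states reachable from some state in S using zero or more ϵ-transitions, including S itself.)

Start with {p2, p10}.
From p2 via ϵ: add p5.
From p10 via ϵ: add p4, p9.
From p4 via ϵ: add p12, p14.
From p14 via ϵ: add p13.
ϵ-closure = {p2, p4, p5, p9, p10, p12, p13, p14}, which has 8 states.

8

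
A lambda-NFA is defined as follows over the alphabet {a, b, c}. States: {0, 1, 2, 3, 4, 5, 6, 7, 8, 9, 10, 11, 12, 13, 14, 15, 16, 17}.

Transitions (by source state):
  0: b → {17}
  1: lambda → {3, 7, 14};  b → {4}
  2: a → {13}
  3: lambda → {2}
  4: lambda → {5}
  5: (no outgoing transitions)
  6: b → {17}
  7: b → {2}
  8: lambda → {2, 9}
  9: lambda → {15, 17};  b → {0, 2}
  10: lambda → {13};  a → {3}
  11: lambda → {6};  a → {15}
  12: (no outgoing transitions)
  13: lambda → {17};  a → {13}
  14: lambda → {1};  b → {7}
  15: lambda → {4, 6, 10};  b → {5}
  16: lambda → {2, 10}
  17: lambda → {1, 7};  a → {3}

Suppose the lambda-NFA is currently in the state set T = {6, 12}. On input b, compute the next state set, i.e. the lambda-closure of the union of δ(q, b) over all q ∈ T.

6 on b → {17}.
No b-transition from 12.
Union after reading b: {17}.
Now take the lambda-closure:
From 17 via lambda: add 1, 7.
From 1 via lambda: add 3, 14.
From 3 via lambda: add 2.
No new states can be added; the closed set is {1, 2, 3, 7, 14, 17}.

{1, 2, 3, 7, 14, 17}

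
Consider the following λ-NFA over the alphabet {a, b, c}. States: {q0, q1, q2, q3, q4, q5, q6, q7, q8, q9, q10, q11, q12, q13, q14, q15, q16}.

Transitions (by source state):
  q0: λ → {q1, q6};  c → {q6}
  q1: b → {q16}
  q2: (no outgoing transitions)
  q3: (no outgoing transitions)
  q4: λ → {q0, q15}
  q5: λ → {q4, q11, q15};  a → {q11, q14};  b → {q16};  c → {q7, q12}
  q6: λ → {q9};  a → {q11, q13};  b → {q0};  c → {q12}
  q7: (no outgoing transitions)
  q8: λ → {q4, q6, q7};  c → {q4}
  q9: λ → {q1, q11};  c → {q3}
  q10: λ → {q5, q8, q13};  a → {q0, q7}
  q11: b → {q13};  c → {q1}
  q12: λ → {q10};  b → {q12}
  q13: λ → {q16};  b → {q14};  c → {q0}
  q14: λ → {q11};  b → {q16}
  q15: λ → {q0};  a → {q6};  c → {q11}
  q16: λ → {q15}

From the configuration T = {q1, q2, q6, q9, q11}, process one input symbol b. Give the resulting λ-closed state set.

{q0, q1, q6, q9, q11, q13, q15, q16}

q1 on b → {q16}.
q6 on b → {q0}.
q11 on b → {q13}.
No b-transition from q2, q9.
Union after reading b: {q0, q13, q16}.
Now take the λ-closure:
From q0 via λ: add q1, q6.
From q16 via λ: add q15.
From q6 via λ: add q9.
From q9 via λ: add q11.
No new states can be added; the closed set is {q0, q1, q6, q9, q11, q13, q15, q16}.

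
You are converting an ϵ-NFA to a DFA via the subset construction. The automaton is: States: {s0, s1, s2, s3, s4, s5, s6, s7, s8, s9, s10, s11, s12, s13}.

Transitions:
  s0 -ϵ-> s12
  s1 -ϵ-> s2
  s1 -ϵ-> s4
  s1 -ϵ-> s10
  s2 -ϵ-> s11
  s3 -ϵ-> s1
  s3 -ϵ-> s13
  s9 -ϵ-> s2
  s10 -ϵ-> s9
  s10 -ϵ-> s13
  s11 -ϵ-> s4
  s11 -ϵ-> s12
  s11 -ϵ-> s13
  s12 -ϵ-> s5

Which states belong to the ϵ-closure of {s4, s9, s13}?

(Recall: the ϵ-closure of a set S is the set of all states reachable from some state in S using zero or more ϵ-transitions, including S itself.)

{s2, s4, s5, s9, s11, s12, s13}

Start with {s4, s9, s13}.
From s9 via ϵ: add s2.
From s2 via ϵ: add s11.
From s11 via ϵ: add s12.
From s12 via ϵ: add s5.
No new states can be added; the closed set is {s2, s4, s5, s9, s11, s12, s13}.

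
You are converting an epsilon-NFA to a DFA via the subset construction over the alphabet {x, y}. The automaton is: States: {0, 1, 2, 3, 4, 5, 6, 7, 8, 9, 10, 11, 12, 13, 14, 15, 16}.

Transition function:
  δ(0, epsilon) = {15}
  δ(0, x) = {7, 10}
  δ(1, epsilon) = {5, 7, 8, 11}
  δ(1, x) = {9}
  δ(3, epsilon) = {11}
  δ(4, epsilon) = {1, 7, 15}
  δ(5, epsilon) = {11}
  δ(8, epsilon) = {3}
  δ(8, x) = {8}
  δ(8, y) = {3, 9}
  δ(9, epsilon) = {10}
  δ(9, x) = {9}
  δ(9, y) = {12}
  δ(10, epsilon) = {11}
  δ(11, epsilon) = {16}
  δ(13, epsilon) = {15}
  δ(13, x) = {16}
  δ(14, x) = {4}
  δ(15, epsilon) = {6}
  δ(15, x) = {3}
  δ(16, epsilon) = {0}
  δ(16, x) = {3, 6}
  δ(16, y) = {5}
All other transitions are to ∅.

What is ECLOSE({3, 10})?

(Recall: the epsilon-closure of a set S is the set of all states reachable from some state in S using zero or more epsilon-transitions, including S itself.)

{0, 3, 6, 10, 11, 15, 16}

Start with {3, 10}.
From 3 via epsilon: add 11.
From 11 via epsilon: add 16.
From 16 via epsilon: add 0.
From 0 via epsilon: add 15.
From 15 via epsilon: add 6.
No new states can be added; the closed set is {0, 3, 6, 10, 11, 15, 16}.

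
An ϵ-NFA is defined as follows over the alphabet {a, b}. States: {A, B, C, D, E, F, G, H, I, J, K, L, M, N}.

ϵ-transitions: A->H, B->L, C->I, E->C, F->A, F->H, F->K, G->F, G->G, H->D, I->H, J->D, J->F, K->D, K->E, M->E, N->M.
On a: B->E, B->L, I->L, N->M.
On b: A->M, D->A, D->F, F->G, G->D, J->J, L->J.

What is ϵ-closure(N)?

{C, D, E, H, I, M, N}

Start with {N}.
From N via ϵ: add M.
From M via ϵ: add E.
From E via ϵ: add C.
From C via ϵ: add I.
From I via ϵ: add H.
From H via ϵ: add D.
No new states can be added; the closed set is {C, D, E, H, I, M, N}.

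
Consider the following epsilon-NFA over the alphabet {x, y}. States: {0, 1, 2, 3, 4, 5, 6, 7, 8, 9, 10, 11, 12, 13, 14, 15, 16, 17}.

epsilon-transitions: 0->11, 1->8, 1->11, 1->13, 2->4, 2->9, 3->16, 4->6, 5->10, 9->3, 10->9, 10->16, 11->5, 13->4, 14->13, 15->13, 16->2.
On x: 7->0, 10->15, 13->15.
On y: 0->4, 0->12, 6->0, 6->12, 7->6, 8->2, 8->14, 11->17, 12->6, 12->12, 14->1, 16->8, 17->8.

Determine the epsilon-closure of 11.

{2, 3, 4, 5, 6, 9, 10, 11, 16}

Start with {11}.
From 11 via epsilon: add 5.
From 5 via epsilon: add 10.
From 10 via epsilon: add 9, 16.
From 9 via epsilon: add 3.
From 16 via epsilon: add 2.
From 2 via epsilon: add 4.
From 4 via epsilon: add 6.
No new states can be added; the closed set is {2, 3, 4, 5, 6, 9, 10, 11, 16}.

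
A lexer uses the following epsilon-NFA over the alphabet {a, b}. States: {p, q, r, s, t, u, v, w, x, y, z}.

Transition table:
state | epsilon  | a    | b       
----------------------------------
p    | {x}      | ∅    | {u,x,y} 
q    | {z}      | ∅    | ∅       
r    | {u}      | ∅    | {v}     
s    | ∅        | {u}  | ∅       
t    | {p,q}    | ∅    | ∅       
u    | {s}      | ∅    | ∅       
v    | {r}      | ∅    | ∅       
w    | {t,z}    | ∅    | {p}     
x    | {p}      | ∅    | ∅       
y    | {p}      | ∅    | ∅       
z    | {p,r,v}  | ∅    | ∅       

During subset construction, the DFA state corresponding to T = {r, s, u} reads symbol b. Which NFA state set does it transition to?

r on b → {v}.
No b-transition from s, u.
Union after reading b: {v}.
Now take the epsilon-closure:
From v via epsilon: add r.
From r via epsilon: add u.
From u via epsilon: add s.
No new states can be added; the closed set is {r, s, u, v}.

{r, s, u, v}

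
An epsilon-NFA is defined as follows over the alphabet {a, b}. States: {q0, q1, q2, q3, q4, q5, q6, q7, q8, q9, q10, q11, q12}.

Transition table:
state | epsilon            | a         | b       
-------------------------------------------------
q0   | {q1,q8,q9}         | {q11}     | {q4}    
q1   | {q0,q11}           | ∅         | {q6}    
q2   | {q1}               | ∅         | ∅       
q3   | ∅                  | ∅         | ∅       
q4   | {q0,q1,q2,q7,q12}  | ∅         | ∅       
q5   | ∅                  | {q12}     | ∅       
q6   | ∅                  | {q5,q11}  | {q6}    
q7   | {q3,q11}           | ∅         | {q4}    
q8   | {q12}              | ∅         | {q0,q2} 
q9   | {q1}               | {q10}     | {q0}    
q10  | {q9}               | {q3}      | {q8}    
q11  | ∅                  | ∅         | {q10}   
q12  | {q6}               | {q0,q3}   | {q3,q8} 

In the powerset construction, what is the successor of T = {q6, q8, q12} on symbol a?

{q0, q1, q3, q5, q6, q8, q9, q11, q12}

q6 on a → {q5, q11}.
q12 on a → {q0, q3}.
No a-transition from q8.
Union after reading a: {q0, q3, q5, q11}.
Now take the epsilon-closure:
From q0 via epsilon: add q1, q8, q9.
From q8 via epsilon: add q12.
From q12 via epsilon: add q6.
No new states can be added; the closed set is {q0, q1, q3, q5, q6, q8, q9, q11, q12}.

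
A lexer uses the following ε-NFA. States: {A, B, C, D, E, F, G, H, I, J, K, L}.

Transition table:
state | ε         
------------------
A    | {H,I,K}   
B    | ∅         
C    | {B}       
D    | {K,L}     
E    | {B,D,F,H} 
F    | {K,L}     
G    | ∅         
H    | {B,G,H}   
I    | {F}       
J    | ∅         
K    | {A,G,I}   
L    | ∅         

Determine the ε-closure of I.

{A, B, F, G, H, I, K, L}

Start with {I}.
From I via ε: add F.
From F via ε: add K, L.
From K via ε: add A, G.
From A via ε: add H.
From H via ε: add B.
No new states can be added; the closed set is {A, B, F, G, H, I, K, L}.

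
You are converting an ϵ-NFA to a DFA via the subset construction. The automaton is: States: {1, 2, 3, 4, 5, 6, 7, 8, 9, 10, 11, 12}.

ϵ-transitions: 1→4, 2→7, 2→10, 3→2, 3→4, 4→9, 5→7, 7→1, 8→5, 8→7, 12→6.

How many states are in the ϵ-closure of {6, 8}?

Start with {6, 8}.
From 8 via ϵ: add 5, 7.
From 7 via ϵ: add 1.
From 1 via ϵ: add 4.
From 4 via ϵ: add 9.
ϵ-closure = {1, 4, 5, 6, 7, 8, 9}, which has 7 states.

7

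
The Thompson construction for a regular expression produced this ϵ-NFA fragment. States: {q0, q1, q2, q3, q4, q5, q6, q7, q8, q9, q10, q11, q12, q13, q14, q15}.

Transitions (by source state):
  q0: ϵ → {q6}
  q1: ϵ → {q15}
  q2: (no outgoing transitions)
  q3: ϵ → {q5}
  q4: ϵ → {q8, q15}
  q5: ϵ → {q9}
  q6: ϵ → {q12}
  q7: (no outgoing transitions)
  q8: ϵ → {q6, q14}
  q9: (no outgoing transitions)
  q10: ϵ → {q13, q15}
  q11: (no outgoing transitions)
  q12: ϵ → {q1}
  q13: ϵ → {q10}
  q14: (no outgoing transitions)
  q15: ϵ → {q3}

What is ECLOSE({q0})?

Start with {q0}.
From q0 via ϵ: add q6.
From q6 via ϵ: add q12.
From q12 via ϵ: add q1.
From q1 via ϵ: add q15.
From q15 via ϵ: add q3.
From q3 via ϵ: add q5.
From q5 via ϵ: add q9.
No new states can be added; the closed set is {q0, q1, q3, q5, q6, q9, q12, q15}.

{q0, q1, q3, q5, q6, q9, q12, q15}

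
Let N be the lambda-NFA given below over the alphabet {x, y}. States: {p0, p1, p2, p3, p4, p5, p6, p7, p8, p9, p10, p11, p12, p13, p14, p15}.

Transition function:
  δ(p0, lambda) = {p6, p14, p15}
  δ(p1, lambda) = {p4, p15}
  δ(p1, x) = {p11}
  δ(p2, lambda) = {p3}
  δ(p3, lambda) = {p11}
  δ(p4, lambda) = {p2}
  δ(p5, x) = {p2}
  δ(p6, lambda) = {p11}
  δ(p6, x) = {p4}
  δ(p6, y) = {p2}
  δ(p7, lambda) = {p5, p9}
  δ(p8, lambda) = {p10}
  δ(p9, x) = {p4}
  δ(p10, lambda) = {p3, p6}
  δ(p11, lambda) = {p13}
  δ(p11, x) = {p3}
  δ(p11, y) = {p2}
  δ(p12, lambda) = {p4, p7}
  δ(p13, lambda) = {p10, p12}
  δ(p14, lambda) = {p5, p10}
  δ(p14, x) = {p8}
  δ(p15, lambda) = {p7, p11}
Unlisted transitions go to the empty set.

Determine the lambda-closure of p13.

{p2, p3, p4, p5, p6, p7, p9, p10, p11, p12, p13}

Start with {p13}.
From p13 via lambda: add p10, p12.
From p10 via lambda: add p3, p6.
From p12 via lambda: add p4, p7.
From p3 via lambda: add p11.
From p4 via lambda: add p2.
From p7 via lambda: add p5, p9.
No new states can be added; the closed set is {p2, p3, p4, p5, p6, p7, p9, p10, p11, p12, p13}.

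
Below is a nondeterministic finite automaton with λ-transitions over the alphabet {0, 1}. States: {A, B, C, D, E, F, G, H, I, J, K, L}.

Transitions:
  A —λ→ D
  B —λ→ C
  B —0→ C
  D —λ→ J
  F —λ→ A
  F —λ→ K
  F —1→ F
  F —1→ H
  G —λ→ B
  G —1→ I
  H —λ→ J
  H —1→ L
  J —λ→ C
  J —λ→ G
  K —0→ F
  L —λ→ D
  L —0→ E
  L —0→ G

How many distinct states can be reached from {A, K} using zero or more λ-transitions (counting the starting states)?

7

Start with {A, K}.
From A via λ: add D.
From D via λ: add J.
From J via λ: add C, G.
From G via λ: add B.
λ-closure = {A, B, C, D, G, J, K}, which has 7 states.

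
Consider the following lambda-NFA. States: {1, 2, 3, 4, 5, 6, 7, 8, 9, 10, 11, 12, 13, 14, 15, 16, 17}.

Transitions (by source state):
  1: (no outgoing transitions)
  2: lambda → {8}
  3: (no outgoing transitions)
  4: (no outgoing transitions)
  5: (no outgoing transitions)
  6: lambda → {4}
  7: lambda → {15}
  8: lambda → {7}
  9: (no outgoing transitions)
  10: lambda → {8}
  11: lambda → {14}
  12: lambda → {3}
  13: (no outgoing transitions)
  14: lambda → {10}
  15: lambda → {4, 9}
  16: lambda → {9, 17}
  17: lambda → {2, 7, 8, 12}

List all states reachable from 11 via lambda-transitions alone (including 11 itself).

{4, 7, 8, 9, 10, 11, 14, 15}

Start with {11}.
From 11 via lambda: add 14.
From 14 via lambda: add 10.
From 10 via lambda: add 8.
From 8 via lambda: add 7.
From 7 via lambda: add 15.
From 15 via lambda: add 4, 9.
No new states can be added; the closed set is {4, 7, 8, 9, 10, 11, 14, 15}.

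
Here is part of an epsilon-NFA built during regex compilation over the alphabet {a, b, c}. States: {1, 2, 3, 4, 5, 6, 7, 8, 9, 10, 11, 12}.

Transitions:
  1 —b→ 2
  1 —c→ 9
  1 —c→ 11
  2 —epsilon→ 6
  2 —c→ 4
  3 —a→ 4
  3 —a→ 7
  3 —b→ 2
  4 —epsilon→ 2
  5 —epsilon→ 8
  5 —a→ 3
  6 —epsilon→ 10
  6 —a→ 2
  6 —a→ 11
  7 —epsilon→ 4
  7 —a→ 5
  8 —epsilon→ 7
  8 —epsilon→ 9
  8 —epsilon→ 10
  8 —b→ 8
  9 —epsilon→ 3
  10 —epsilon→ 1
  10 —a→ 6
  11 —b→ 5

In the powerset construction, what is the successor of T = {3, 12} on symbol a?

3 on a → {4, 7}.
No a-transition from 12.
Union after reading a: {4, 7}.
Now take the epsilon-closure:
From 4 via epsilon: add 2.
From 2 via epsilon: add 6.
From 6 via epsilon: add 10.
From 10 via epsilon: add 1.
No new states can be added; the closed set is {1, 2, 4, 6, 7, 10}.

{1, 2, 4, 6, 7, 10}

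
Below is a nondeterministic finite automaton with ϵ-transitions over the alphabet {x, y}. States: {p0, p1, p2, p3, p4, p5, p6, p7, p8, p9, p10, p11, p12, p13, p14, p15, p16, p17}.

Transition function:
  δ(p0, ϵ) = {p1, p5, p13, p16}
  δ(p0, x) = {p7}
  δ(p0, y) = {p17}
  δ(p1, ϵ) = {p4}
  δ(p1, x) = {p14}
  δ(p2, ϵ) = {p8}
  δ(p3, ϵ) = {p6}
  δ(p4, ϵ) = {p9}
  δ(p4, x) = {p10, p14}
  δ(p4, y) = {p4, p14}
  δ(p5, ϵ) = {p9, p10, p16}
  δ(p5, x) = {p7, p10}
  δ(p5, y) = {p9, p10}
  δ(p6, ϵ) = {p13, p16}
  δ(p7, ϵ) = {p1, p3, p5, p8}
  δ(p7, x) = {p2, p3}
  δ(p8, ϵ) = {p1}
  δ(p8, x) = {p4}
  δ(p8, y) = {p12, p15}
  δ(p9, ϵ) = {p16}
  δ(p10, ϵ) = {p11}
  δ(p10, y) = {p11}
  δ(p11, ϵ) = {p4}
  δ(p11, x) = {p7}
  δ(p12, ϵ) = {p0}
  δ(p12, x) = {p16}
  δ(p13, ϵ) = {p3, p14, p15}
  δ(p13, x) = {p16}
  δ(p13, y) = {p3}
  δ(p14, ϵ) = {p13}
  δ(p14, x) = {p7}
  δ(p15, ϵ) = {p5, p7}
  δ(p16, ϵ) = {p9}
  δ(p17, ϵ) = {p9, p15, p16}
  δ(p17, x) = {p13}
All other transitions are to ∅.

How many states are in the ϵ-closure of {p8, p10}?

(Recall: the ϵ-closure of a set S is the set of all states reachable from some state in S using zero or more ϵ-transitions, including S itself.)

Start with {p8, p10}.
From p8 via ϵ: add p1.
From p10 via ϵ: add p11.
From p1 via ϵ: add p4.
From p4 via ϵ: add p9.
From p9 via ϵ: add p16.
ϵ-closure = {p1, p4, p8, p9, p10, p11, p16}, which has 7 states.

7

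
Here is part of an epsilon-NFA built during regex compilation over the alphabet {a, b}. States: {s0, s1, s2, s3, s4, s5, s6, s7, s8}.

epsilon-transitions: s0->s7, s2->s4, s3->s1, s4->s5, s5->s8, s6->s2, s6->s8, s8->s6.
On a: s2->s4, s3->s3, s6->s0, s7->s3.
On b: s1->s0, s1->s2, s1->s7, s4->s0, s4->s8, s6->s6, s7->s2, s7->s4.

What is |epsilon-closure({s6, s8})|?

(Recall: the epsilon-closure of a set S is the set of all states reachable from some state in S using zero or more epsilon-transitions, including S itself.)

Start with {s6, s8}.
From s6 via epsilon: add s2.
From s2 via epsilon: add s4.
From s4 via epsilon: add s5.
epsilon-closure = {s2, s4, s5, s6, s8}, which has 5 states.

5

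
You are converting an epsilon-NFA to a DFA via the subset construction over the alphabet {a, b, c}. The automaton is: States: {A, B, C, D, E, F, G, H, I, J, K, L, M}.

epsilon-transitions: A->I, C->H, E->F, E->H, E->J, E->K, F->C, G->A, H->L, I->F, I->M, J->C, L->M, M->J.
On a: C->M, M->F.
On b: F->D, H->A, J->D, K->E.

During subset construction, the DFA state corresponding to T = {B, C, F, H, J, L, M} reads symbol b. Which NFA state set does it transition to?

{A, C, D, F, H, I, J, L, M}

F on b → {D}.
H on b → {A}.
J on b → {D}.
No b-transition from B, C, L, M.
Union after reading b: {A, D}.
Now take the epsilon-closure:
From A via epsilon: add I.
From I via epsilon: add F, M.
From F via epsilon: add C.
From M via epsilon: add J.
From C via epsilon: add H.
From H via epsilon: add L.
No new states can be added; the closed set is {A, C, D, F, H, I, J, L, M}.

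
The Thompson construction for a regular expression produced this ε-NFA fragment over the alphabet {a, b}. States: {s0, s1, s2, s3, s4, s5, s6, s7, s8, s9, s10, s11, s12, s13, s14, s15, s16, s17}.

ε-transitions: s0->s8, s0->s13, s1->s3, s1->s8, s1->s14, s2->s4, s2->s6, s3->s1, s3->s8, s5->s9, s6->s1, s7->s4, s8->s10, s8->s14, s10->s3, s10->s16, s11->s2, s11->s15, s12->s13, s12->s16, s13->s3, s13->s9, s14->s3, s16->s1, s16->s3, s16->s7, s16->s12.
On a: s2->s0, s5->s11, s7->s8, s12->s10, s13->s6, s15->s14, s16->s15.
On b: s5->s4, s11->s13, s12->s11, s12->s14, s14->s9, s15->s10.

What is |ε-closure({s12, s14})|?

Start with {s12, s14}.
From s12 via ε: add s13, s16.
From s14 via ε: add s3.
From s3 via ε: add s1, s8.
From s13 via ε: add s9.
From s16 via ε: add s7.
From s7 via ε: add s4.
From s8 via ε: add s10.
ε-closure = {s1, s3, s4, s7, s8, s9, s10, s12, s13, s14, s16}, which has 11 states.

11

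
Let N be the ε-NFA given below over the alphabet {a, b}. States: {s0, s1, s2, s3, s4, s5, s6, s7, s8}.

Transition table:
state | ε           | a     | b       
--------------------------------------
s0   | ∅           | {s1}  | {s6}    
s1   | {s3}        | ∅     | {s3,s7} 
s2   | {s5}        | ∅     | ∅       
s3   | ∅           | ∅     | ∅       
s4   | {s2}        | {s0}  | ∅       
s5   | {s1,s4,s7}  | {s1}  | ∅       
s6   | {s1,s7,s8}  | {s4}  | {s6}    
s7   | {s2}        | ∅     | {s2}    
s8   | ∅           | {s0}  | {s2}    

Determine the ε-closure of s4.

{s1, s2, s3, s4, s5, s7}

Start with {s4}.
From s4 via ε: add s2.
From s2 via ε: add s5.
From s5 via ε: add s1, s7.
From s1 via ε: add s3.
No new states can be added; the closed set is {s1, s2, s3, s4, s5, s7}.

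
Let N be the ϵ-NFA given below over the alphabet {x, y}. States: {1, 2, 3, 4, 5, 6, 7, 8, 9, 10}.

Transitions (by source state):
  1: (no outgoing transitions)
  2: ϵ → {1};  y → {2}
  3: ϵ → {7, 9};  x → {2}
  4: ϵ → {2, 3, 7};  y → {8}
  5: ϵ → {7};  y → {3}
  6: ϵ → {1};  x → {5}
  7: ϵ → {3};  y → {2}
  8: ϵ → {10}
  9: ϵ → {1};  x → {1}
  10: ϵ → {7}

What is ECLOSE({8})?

Start with {8}.
From 8 via ϵ: add 10.
From 10 via ϵ: add 7.
From 7 via ϵ: add 3.
From 3 via ϵ: add 9.
From 9 via ϵ: add 1.
No new states can be added; the closed set is {1, 3, 7, 8, 9, 10}.

{1, 3, 7, 8, 9, 10}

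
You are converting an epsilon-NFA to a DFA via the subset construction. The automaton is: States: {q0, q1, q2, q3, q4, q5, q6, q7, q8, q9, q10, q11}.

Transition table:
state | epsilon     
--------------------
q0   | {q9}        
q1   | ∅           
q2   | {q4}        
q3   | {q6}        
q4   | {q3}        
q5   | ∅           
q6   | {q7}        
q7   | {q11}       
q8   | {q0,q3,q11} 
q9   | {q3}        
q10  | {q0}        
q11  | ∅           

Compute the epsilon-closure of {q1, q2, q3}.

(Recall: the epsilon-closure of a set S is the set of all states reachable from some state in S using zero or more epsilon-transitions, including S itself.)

{q1, q2, q3, q4, q6, q7, q11}

Start with {q1, q2, q3}.
From q2 via epsilon: add q4.
From q3 via epsilon: add q6.
From q6 via epsilon: add q7.
From q7 via epsilon: add q11.
No new states can be added; the closed set is {q1, q2, q3, q4, q6, q7, q11}.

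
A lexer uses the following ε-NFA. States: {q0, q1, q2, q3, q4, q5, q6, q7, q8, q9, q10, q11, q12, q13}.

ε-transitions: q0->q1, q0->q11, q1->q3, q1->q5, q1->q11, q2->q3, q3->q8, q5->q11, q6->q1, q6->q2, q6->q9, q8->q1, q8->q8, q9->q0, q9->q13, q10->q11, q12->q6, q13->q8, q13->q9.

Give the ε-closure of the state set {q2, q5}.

{q1, q2, q3, q5, q8, q11}

Start with {q2, q5}.
From q2 via ε: add q3.
From q5 via ε: add q11.
From q3 via ε: add q8.
From q8 via ε: add q1.
No new states can be added; the closed set is {q1, q2, q3, q5, q8, q11}.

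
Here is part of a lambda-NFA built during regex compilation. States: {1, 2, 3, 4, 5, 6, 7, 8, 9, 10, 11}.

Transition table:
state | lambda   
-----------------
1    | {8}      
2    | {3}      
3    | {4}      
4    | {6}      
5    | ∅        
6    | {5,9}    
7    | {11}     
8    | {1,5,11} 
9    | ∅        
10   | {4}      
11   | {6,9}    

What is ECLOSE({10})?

Start with {10}.
From 10 via lambda: add 4.
From 4 via lambda: add 6.
From 6 via lambda: add 5, 9.
No new states can be added; the closed set is {4, 5, 6, 9, 10}.

{4, 5, 6, 9, 10}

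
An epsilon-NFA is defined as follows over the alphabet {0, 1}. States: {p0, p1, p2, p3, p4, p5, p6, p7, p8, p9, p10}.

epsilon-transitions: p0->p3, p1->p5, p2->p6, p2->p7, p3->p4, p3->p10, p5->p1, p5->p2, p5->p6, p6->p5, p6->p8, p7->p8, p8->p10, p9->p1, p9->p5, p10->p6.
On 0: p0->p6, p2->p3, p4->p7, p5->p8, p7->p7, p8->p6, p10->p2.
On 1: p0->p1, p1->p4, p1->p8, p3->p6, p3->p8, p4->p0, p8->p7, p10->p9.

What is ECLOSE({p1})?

Start with {p1}.
From p1 via epsilon: add p5.
From p5 via epsilon: add p2, p6.
From p2 via epsilon: add p7.
From p6 via epsilon: add p8.
From p8 via epsilon: add p10.
No new states can be added; the closed set is {p1, p2, p5, p6, p7, p8, p10}.

{p1, p2, p5, p6, p7, p8, p10}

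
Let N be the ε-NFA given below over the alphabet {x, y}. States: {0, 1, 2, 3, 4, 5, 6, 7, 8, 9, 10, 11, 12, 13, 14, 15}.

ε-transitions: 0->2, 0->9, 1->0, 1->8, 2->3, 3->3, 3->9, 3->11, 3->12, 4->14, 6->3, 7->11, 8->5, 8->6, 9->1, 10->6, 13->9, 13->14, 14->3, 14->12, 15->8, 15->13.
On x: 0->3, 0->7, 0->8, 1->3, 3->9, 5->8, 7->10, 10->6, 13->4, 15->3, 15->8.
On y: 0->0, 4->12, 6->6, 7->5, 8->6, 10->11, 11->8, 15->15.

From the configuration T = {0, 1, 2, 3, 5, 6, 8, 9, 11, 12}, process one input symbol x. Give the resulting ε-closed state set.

{0, 1, 2, 3, 5, 6, 7, 8, 9, 11, 12}

0 on x → {3, 7, 8}.
1 on x → {3}.
3 on x → {9}.
5 on x → {8}.
No x-transition from 2, 6, 8, 9, 11, 12.
Union after reading x: {3, 7, 8, 9}.
Now take the ε-closure:
From 3 via ε: add 11, 12.
From 8 via ε: add 5, 6.
From 9 via ε: add 1.
From 1 via ε: add 0.
From 0 via ε: add 2.
No new states can be added; the closed set is {0, 1, 2, 3, 5, 6, 7, 8, 9, 11, 12}.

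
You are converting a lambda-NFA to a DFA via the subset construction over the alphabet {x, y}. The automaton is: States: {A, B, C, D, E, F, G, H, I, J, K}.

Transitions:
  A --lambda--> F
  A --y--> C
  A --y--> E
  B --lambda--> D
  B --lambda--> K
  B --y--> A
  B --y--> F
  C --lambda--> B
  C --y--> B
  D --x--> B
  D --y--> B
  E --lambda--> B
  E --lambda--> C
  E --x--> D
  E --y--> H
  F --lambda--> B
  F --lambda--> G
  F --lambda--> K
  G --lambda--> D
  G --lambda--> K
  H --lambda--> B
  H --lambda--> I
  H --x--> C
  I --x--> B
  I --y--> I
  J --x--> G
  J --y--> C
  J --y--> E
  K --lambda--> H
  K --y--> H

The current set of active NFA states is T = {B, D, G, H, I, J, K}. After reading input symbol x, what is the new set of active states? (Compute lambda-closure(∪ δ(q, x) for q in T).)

{B, C, D, G, H, I, K}

D on x → {B}.
H on x → {C}.
I on x → {B}.
J on x → {G}.
No x-transition from B, G, K.
Union after reading x: {B, C, G}.
Now take the lambda-closure:
From B via lambda: add D, K.
From K via lambda: add H.
From H via lambda: add I.
No new states can be added; the closed set is {B, C, D, G, H, I, K}.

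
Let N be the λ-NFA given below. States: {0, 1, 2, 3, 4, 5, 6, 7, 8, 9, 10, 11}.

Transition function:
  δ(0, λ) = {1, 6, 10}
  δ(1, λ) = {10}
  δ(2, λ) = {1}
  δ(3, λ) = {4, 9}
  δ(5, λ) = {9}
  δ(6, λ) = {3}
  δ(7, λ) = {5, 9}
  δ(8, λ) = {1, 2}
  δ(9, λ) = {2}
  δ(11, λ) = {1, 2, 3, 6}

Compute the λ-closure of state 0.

{0, 1, 2, 3, 4, 6, 9, 10}

Start with {0}.
From 0 via λ: add 1, 6, 10.
From 6 via λ: add 3.
From 3 via λ: add 4, 9.
From 9 via λ: add 2.
No new states can be added; the closed set is {0, 1, 2, 3, 4, 6, 9, 10}.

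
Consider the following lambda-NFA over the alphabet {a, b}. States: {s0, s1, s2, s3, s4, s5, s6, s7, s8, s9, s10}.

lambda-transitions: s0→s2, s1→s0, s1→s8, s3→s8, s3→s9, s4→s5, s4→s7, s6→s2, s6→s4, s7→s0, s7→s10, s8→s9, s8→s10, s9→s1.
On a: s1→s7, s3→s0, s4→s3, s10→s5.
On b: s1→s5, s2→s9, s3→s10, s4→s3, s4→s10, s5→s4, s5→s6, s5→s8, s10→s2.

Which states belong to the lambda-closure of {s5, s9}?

Start with {s5, s9}.
From s9 via lambda: add s1.
From s1 via lambda: add s0, s8.
From s0 via lambda: add s2.
From s8 via lambda: add s10.
No new states can be added; the closed set is {s0, s1, s2, s5, s8, s9, s10}.

{s0, s1, s2, s5, s8, s9, s10}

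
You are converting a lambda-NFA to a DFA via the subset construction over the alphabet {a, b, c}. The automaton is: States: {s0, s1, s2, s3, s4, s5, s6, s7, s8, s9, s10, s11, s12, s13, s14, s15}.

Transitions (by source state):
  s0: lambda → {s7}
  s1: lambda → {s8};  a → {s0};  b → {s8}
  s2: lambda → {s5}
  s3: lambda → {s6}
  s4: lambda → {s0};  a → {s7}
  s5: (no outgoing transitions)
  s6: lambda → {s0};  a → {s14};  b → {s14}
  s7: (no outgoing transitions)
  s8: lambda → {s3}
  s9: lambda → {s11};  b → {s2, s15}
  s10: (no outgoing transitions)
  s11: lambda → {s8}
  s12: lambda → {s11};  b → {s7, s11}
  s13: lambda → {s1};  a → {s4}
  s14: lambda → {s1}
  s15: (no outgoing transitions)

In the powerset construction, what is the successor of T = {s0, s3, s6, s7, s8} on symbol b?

{s0, s1, s3, s6, s7, s8, s14}

s6 on b → {s14}.
No b-transition from s0, s3, s7, s8.
Union after reading b: {s14}.
Now take the lambda-closure:
From s14 via lambda: add s1.
From s1 via lambda: add s8.
From s8 via lambda: add s3.
From s3 via lambda: add s6.
From s6 via lambda: add s0.
From s0 via lambda: add s7.
No new states can be added; the closed set is {s0, s1, s3, s6, s7, s8, s14}.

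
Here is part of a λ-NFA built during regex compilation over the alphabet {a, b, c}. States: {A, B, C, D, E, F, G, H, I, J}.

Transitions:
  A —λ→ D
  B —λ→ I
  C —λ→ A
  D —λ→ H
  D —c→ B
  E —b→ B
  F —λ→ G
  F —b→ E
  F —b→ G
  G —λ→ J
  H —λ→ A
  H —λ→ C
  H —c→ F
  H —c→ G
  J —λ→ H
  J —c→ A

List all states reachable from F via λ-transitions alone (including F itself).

{A, C, D, F, G, H, J}

Start with {F}.
From F via λ: add G.
From G via λ: add J.
From J via λ: add H.
From H via λ: add A, C.
From A via λ: add D.
No new states can be added; the closed set is {A, C, D, F, G, H, J}.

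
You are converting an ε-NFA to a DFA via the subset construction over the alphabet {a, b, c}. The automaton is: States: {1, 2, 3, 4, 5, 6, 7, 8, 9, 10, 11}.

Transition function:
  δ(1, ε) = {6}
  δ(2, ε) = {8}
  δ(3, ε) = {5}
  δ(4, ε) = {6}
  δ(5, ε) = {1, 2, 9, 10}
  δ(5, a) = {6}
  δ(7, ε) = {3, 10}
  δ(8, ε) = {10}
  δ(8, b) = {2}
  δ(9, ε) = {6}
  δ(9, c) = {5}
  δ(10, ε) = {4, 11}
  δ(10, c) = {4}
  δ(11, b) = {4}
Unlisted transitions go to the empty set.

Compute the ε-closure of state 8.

{4, 6, 8, 10, 11}

Start with {8}.
From 8 via ε: add 10.
From 10 via ε: add 4, 11.
From 4 via ε: add 6.
No new states can be added; the closed set is {4, 6, 8, 10, 11}.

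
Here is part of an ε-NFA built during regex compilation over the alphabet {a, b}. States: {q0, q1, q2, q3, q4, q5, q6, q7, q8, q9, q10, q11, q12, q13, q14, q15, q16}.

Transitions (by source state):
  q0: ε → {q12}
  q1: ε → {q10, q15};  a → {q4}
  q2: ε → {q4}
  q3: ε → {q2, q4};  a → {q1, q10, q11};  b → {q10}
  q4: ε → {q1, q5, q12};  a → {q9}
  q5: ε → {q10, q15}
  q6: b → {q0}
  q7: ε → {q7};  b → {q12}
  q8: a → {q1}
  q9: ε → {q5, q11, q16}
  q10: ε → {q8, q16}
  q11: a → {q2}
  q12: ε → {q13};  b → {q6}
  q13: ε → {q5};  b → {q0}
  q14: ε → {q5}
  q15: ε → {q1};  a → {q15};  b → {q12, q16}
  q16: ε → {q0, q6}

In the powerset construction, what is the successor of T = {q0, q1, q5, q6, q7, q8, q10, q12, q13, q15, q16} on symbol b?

{q0, q1, q5, q6, q8, q10, q12, q13, q15, q16}

q6 on b → {q0}.
q7 on b → {q12}.
q12 on b → {q6}.
q13 on b → {q0}.
q15 on b → {q12, q16}.
No b-transition from q0, q1, q5, q8, q10, q16.
Union after reading b: {q0, q6, q12, q16}.
Now take the ε-closure:
From q12 via ε: add q13.
From q13 via ε: add q5.
From q5 via ε: add q10, q15.
From q10 via ε: add q8.
From q15 via ε: add q1.
No new states can be added; the closed set is {q0, q1, q5, q6, q8, q10, q12, q13, q15, q16}.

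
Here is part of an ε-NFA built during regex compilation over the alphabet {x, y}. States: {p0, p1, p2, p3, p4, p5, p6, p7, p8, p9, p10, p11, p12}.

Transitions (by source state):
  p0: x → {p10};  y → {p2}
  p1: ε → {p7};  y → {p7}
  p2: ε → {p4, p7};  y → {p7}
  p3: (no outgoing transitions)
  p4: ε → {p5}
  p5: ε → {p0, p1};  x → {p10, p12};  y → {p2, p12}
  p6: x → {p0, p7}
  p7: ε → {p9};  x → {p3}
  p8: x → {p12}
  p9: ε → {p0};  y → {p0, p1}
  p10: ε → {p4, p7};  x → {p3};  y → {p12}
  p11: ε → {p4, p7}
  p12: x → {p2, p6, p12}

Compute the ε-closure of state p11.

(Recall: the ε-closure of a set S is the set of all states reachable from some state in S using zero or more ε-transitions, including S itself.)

Start with {p11}.
From p11 via ε: add p4, p7.
From p4 via ε: add p5.
From p7 via ε: add p9.
From p5 via ε: add p0, p1.
No new states can be added; the closed set is {p0, p1, p4, p5, p7, p9, p11}.

{p0, p1, p4, p5, p7, p9, p11}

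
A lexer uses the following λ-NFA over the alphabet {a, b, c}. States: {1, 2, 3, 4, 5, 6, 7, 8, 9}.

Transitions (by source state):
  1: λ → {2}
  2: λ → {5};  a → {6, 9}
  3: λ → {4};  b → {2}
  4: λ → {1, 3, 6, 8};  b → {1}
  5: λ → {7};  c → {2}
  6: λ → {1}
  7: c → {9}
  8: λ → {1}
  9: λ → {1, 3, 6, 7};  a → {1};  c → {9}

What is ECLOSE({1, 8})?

Start with {1, 8}.
From 1 via λ: add 2.
From 2 via λ: add 5.
From 5 via λ: add 7.
No new states can be added; the closed set is {1, 2, 5, 7, 8}.

{1, 2, 5, 7, 8}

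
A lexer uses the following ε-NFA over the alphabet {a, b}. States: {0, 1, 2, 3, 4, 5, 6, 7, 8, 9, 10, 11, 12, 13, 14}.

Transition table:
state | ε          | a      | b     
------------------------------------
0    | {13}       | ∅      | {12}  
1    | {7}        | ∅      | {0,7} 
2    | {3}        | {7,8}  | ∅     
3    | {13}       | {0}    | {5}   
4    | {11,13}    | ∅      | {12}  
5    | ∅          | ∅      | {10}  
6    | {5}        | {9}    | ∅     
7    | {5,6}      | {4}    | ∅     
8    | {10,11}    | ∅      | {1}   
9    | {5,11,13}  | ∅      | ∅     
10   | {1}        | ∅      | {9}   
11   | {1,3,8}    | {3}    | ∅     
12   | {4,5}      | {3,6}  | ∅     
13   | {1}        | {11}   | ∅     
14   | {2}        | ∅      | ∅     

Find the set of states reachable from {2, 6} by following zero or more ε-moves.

{1, 2, 3, 5, 6, 7, 13}

Start with {2, 6}.
From 2 via ε: add 3.
From 6 via ε: add 5.
From 3 via ε: add 13.
From 13 via ε: add 1.
From 1 via ε: add 7.
No new states can be added; the closed set is {1, 2, 3, 5, 6, 7, 13}.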